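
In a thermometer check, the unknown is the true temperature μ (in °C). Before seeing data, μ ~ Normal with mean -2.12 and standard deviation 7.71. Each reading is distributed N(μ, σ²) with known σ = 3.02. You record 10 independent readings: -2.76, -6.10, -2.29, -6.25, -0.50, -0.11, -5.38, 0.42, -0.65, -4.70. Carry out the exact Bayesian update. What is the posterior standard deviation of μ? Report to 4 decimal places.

0.9478

For Normal data with known variance σ², a Normal(μ₀, σ₀²) prior on μ is conjugate. Posterior precision = 1/σ₀² + n/σ²; posterior mean is the precision-weighted average of μ₀ and x̄.
σ₀² = 7.71² = 59.4441, σ² = 3.02² = 9.1204; σ² + n·σ₀² = 9.1204 + 10·59.4441 = 603.5614.
Posterior precision = 1/σ₀² + n/σ² = 1/59.4441 + 10/9.1204 = (σ² + n·σ₀²)/(σ₀²σ²) = 603.5614/(59.4441·9.1204); posterior variance σₙ² = σ₀²σ²/(σ² + n·σ₀²) = 59.4441·9.1204/603.5614 = 0.898258.
Posterior SD = √σₙ² = √(59.4441·9.1204/603.5614) = 0.9478.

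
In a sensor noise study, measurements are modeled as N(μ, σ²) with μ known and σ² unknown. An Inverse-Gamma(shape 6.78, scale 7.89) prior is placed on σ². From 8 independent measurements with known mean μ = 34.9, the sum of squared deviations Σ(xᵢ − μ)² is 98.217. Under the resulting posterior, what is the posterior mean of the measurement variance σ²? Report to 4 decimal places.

With known mean μ and an Inverse-Gamma(α, β) prior on σ², the Normal likelihood is conjugate: posterior is Inv-Gamma(α + n/2, β + Σ(xᵢ−μ)²/2).
Posterior: Inv-Gamma(6.78 + 8/2, 7.89 + 98.217/2) = Inv-Gamma(10.78, 56.9985).
E[σ²|data] = β/(α−1) = 56.9985/9.78 = 5.8281.

5.8281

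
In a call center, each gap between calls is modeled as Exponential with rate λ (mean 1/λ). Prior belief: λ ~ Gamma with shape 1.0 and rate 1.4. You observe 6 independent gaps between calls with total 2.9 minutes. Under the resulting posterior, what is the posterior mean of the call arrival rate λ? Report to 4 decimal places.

1.6279

With a Gamma(shape α, rate β) prior on the exponential rate λ, the posterior after n observations with total T = Σxᵢ is Gamma(α+n, β+T).
Posterior: Gamma(1.0+6, 1.4+2.9) = Gamma(7.0, 4.3).
Posterior mean of λ = α/β = 7.0/4.3 = 1.6279.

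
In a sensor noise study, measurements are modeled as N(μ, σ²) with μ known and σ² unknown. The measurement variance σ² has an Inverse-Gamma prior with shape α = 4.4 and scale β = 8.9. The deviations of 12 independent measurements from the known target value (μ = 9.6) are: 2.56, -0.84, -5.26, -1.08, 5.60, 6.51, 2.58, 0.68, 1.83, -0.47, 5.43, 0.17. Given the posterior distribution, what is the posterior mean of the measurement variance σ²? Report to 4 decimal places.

With known mean μ and an Inverse-Gamma(α, β) prior on σ², the Normal likelihood is conjugate: posterior is Inv-Gamma(α + n/2, β + Σ(xᵢ−μ)²/2).
Σ(xᵢ−μ)² = (2.56)² + (-0.84)² + (-5.26)² + (-1.08)² + (5.60)² + (6.51)² + (2.58)² + (0.68)² + (1.83)² + (-0.47)² + (5.43)² + (0.17)² = 150.0357.
Posterior: Inv-Gamma(4.4 + 12/2, 8.9 + 150.0357/2) = Inv-Gamma(10.40, 83.91785).
E[σ²|data] = β/(α−1) = 83.91785/9.40 = 8.9274.

8.9274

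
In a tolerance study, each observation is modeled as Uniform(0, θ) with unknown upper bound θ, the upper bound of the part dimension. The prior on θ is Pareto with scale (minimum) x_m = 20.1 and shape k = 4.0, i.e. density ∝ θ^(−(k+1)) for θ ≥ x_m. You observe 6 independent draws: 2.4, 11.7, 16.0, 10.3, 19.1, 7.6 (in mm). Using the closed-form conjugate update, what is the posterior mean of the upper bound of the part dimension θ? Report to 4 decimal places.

22.3333

A Pareto(scale x_m, shape k) prior on the upper bound θ of Uniform(0, θ) is conjugate: posterior is Pareto(max(x_m, max xᵢ), k + n).
Sample maximum = 19.1; prior scale x_m = 20.1 → posterior scale = max = 20.1.
Posterior shape = 4.0 + 6 = 10.0.
E[θ|data] = k·x_m/(k−1) = 10.0·20.1/9.0 = 22.3333.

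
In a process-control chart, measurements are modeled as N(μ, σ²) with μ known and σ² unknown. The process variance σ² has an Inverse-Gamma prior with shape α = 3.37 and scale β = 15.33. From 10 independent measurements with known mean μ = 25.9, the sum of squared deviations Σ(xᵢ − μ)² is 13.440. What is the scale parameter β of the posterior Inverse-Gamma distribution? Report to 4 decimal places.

22.0500

With known mean μ and an Inverse-Gamma(α, β) prior on σ², the Normal likelihood is conjugate: posterior is Inv-Gamma(α + n/2, β + Σ(xᵢ−μ)²/2).
Posterior: Inv-Gamma(3.37 + 10/2, 15.33 + 13.440/2) = Inv-Gamma(8.37, 22.0500).
Posterior β = 22.0500.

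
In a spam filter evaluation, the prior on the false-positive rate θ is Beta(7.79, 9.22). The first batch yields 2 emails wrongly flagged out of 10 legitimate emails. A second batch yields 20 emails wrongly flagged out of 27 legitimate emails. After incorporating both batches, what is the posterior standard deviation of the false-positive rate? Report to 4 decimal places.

The Beta prior is conjugate to a Binomial/Bernoulli likelihood; the update adds successes to α and failures to β.
After batch 1: Beta(7.79+2, 9.22+8) = Beta(9.79, 17.22).
After batch 2: Beta(9.79+20, 17.22+7) = Beta(29.79, 24.22).
Var = αβ/((α+β)²(α+β+1)) = 29.79·24.22/(54.01²·55.01) = 0.00449629; SD = √0.00449629 = 0.0671.

0.0671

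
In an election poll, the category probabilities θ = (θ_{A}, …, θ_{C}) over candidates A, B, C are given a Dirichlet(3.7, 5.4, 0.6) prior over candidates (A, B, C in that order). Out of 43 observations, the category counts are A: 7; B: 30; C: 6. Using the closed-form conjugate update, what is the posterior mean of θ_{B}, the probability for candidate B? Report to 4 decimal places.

0.6717

The Dirichlet prior is conjugate to the Multinomial likelihood: each posterior αⱼ = prior αⱼ + observed count nⱼ.
Posterior concentration: (10.7, 35.4, 6.6), total = 52.7.
E[θ_{B}|data] = α_{B}/Σα = 35.4/52.7 = 0.6717.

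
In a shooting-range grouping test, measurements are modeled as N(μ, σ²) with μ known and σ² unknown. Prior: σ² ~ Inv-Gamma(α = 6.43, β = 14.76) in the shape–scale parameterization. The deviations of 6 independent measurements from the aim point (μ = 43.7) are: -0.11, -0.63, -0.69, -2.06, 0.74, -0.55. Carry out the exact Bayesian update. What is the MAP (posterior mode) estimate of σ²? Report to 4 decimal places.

With known mean μ and an Inverse-Gamma(α, β) prior on σ², the Normal likelihood is conjugate: posterior is Inv-Gamma(α + n/2, β + Σ(xᵢ−μ)²/2).
Σ(xᵢ−μ)² = (-0.11)² + (-0.63)² + (-0.69)² + (-2.06)² + (0.74)² + (-0.55)² = 5.9788.
Posterior: Inv-Gamma(6.43 + 6/2, 14.76 + 5.9788/2) = Inv-Gamma(9.43, 17.74940).
Mode = β/(α+1) = 17.74940/10.43 = 1.7018.

1.7018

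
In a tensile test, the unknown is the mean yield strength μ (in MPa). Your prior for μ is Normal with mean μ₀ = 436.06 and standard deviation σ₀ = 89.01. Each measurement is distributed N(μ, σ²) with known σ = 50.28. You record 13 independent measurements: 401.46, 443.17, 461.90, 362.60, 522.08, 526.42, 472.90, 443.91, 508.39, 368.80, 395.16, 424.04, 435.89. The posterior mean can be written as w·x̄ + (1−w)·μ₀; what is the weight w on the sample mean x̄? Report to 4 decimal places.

For Normal data with known variance σ², a Normal(μ₀, σ₀²) prior on μ is conjugate. Posterior precision = 1/σ₀² + n/σ²; posterior mean is the precision-weighted average of μ₀ and x̄.
σ₀² = 89.01² = 7922.7801, σ² = 50.28² = 2528.0784. Prior precision 1/σ₀² = 1/7922.7801; data precision n/σ² = 13/2528.0784.
w = (n/σ²)/(1/σ₀² + n/σ²) = n·σ₀²/(σ² + n·σ₀²) = 13·7922.7801/(2528.0784 + 13·7922.7801) = 102996.1413/105524.2197 = 0.9760.

0.9760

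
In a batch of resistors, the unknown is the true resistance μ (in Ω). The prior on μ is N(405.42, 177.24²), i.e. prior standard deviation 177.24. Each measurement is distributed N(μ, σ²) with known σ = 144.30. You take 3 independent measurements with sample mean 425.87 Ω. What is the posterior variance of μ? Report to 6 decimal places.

For Normal data with known variance σ², a Normal(μ₀, σ₀²) prior on μ is conjugate. Posterior precision = 1/σ₀² + n/σ²; posterior mean is the precision-weighted average of μ₀ and x̄.
σ₀² = 177.24² = 31414.0176, σ² = 144.30² = 20822.49; σ² + n·σ₀² = 20822.49 + 3·31414.0176 = 115064.5428.
Posterior precision = 1/σ₀² + n/σ² = 1/31414.0176 + 3/20822.49 = (σ² + n·σ₀²)/(σ₀²σ²) = 115064.5428/(31414.0176·20822.49); posterior variance σₙ² = σ₀²σ²/(σ² + n·σ₀²) = 31414.0176·20822.49/115064.5428 = 5684.792651.

5684.792651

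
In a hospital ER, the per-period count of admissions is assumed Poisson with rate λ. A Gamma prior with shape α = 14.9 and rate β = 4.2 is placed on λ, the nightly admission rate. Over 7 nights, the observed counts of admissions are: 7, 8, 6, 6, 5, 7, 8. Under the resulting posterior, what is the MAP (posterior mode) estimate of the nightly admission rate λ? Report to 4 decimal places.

With a Gamma(shape α, rate β) prior, the Poisson likelihood is conjugate: the posterior is Gamma(α + ΣXᵢ, β + n).
Sum of counts S = 47 over n = 7 nights.
Posterior: Gamma(α+S, β+n) = Gamma(14.9+47, 4.2+7) = Gamma(61.9, 11.2).
Mode of Gamma(α,β) for α≥1 is (α−1)/β = 60.9/11.2 = 5.4375.

5.4375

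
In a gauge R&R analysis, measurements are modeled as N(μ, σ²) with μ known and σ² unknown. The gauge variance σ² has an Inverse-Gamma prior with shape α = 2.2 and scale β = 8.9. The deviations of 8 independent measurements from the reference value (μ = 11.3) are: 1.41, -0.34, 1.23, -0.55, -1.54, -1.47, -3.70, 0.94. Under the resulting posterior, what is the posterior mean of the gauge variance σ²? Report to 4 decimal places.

3.9255

With known mean μ and an Inverse-Gamma(α, β) prior on σ², the Normal likelihood is conjugate: posterior is Inv-Gamma(α + n/2, β + Σ(xᵢ−μ)²/2).
Σ(xᵢ−μ)² = (1.41)² + (-0.34)² + (1.23)² + (-0.55)² + (-1.54)² + (-1.47)² + (-3.70)² + (0.94)² = 23.0252.
Posterior: Inv-Gamma(2.2 + 8/2, 8.9 + 23.0252/2) = Inv-Gamma(6.20, 20.41260).
E[σ²|data] = β/(α−1) = 20.41260/5.20 = 3.9255.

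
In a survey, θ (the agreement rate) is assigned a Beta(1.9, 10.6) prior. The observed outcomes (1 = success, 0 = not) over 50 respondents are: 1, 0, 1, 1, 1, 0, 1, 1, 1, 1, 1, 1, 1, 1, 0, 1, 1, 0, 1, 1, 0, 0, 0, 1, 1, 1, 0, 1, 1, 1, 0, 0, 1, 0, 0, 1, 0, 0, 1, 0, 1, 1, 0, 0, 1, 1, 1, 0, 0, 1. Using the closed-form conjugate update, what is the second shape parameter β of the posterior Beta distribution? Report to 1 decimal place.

The Beta prior is conjugate to a Binomial/Bernoulli likelihood; the update adds successes to α and failures to β.
Posterior: Beta(α+k, β+n−k) = Beta(1.9+31, 10.6+19) = Beta(32.9, 29.6).
Posterior β = 29.6.

29.6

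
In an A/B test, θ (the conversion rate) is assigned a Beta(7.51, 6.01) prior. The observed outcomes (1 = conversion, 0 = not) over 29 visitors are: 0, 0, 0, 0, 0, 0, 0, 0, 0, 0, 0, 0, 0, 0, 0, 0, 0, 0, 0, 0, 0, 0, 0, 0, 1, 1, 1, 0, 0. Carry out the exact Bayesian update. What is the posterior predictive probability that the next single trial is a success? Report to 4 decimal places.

The Beta prior is conjugate to a Binomial/Bernoulli likelihood; the update adds successes to α and failures to β.
Posterior: Beta(α+k, β+n−k) = Beta(7.51+3, 6.01+26) = Beta(10.51, 32.01).
For a single future Bernoulli trial, P(success | data) = α/(α+β) = 0.2472.

0.2472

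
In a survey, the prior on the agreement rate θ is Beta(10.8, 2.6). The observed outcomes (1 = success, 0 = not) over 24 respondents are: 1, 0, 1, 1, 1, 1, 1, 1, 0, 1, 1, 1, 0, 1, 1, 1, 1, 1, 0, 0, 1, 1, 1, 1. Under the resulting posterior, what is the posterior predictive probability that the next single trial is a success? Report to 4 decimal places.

0.7968

The Beta prior is conjugate to a Binomial/Bernoulli likelihood; the update adds successes to α and failures to β.
Posterior: Beta(α+k, β+n−k) = Beta(10.8+19, 2.6+5) = Beta(29.8, 7.6).
For a single future Bernoulli trial, P(success | data) = α/(α+β) = 0.7968.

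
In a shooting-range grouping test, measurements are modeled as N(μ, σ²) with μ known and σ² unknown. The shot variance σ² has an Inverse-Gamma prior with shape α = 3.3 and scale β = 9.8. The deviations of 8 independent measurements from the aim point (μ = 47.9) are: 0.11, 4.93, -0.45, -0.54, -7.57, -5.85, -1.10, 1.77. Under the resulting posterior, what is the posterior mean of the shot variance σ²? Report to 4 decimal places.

With known mean μ and an Inverse-Gamma(α, β) prior on σ², the Normal likelihood is conjugate: posterior is Inv-Gamma(α + n/2, β + Σ(xᵢ−μ)²/2).
Σ(xᵢ−μ)² = (0.11)² + (4.93)² + (-0.45)² + (-0.54)² + (-7.57)² + (-5.85)² + (-1.10)² + (1.77)² = 120.6814.
Posterior: Inv-Gamma(3.3 + 8/2, 9.8 + 120.6814/2) = Inv-Gamma(7.30, 70.14070).
E[σ²|data] = β/(α−1) = 70.14070/6.30 = 11.1334.

11.1334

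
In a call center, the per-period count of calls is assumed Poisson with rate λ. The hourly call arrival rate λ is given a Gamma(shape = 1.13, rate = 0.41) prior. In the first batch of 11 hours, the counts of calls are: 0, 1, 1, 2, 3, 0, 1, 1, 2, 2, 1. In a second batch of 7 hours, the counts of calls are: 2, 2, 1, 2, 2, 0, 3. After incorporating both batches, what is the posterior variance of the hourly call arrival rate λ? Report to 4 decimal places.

0.0800

With a Gamma(shape α, rate β) prior, the Poisson likelihood is conjugate: the posterior is Gamma(α + ΣXᵢ, β + n).
Batch 1: sum of counts S = 14 over n = 11 hours.
After batch 1: Gamma(α+S, β+n) = Gamma(1.13+14, 0.41+11) = Gamma(15.13, 11.41).
Batch 2: sum of counts S = 12 over n = 7 hours.
After batch 2: Gamma(α+S, β+n) = Gamma(15.13+12, 11.41+7) = Gamma(27.13, 18.41).
Var = α/β² = 27.13/18.41² = 0.0800.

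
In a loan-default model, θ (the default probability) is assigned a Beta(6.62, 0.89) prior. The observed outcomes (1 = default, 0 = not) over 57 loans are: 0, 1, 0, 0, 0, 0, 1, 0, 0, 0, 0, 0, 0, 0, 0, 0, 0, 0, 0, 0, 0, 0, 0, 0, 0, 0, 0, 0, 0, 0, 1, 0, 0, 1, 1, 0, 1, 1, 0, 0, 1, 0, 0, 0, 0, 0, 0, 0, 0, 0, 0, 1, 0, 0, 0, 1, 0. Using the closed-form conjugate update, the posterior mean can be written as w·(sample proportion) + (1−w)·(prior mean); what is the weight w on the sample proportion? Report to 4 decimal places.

The Beta prior is conjugate to a Binomial/Bernoulli likelihood; the update adds successes to α and failures to β.
Posterior mean = (α₀+k)/(α₀+β₀+n) = [n/(α₀+β₀+n)]·(k/n) + [(α₀+β₀)/(α₀+β₀+n)]·α₀/(α₀+β₀), so only n and the prior enter the weight.
The weight on the data is w = n/(α₀+β₀+n) = 57/(6.62+0.89+57) = 57/64.51 = 0.8836.

0.8836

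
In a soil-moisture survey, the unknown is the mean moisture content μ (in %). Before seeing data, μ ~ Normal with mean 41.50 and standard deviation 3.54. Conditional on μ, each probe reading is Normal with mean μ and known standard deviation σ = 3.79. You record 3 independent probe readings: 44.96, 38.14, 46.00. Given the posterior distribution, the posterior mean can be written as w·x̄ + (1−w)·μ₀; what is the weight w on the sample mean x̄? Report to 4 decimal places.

0.7235

For Normal data with known variance σ², a Normal(μ₀, σ₀²) prior on μ is conjugate. Posterior precision = 1/σ₀² + n/σ²; posterior mean is the precision-weighted average of μ₀ and x̄.
σ₀² = 3.54² = 12.5316, σ² = 3.79² = 14.3641. Prior precision 1/σ₀² = 1/12.5316; data precision n/σ² = 3/14.3641.
w = (n/σ²)/(1/σ₀² + n/σ²) = n·σ₀²/(σ² + n·σ₀²) = 3·12.5316/(14.3641 + 3·12.5316) = 37.5948/51.9589 = 0.7235.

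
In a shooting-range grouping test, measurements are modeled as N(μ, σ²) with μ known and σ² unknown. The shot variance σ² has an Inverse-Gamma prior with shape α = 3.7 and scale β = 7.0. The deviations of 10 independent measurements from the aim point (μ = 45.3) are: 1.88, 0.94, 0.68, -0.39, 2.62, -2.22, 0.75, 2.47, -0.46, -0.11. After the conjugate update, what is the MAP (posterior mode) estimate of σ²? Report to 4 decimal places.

With known mean μ and an Inverse-Gamma(α, β) prior on σ², the Normal likelihood is conjugate: posterior is Inv-Gamma(α + n/2, β + Σ(xᵢ−μ)²/2).
Σ(xᵢ−μ)² = (1.88)² + (0.94)² + (0.68)² + (-0.39)² + (2.62)² + (-2.22)² + (0.75)² + (2.47)² + (-0.46)² + (-0.11)² = 23.7124.
Posterior: Inv-Gamma(3.7 + 10/2, 7.0 + 23.7124/2) = Inv-Gamma(8.70, 18.85620).
Mode = β/(α+1) = 18.85620/9.70 = 1.9439.

1.9439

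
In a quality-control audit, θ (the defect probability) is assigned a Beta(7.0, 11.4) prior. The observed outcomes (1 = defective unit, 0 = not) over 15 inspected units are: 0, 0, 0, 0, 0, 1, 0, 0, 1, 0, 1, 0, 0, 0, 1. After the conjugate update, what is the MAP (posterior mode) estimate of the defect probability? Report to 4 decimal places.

0.3185

The Beta prior is conjugate to a Binomial/Bernoulli likelihood; the update adds successes to α and failures to β.
Posterior: Beta(α+k, β+n−k) = Beta(7.0+4, 11.4+11) = Beta(11.0, 22.4).
Mode of Beta(a,b) for a,b>1 is (a−1)/(a+b−2) = 10.0/31.4 = 0.3185.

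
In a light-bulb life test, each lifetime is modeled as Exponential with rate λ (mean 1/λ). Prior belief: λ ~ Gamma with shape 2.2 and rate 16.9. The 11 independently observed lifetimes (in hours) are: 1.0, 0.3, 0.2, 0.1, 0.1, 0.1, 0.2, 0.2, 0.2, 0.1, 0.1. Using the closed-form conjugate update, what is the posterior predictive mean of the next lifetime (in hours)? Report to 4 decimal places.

With a Gamma(shape α, rate β) prior on the exponential rate λ, the posterior after n observations with total T = Σxᵢ is Gamma(α+n, β+T).
Sum of observations T = 2.6 hours; n = 11.
Posterior: Gamma(2.2+11, 16.9+2.6) = Gamma(13.2, 19.5).
The predictive distribution for the next observation is Lomax; its mean is β/(α−1) = 19.5/12.2 = 1.5984.

1.5984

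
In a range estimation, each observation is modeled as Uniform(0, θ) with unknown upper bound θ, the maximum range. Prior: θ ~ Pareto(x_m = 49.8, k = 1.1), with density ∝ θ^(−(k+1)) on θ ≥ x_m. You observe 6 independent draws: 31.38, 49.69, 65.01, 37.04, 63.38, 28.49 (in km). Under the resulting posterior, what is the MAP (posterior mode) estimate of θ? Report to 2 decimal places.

A Pareto(scale x_m, shape k) prior on the upper bound θ of Uniform(0, θ) is conjugate: posterior is Pareto(max(x_m, max xᵢ), k + n).
Sample maximum = 65.01; prior scale x_m = 49.8 → posterior scale = max = 65.01.
Posterior shape = 1.1 + 6 = 7.1.
The Pareto density is decreasing on [x_m, ∞), so the mode is x_m = 65.01.

65.01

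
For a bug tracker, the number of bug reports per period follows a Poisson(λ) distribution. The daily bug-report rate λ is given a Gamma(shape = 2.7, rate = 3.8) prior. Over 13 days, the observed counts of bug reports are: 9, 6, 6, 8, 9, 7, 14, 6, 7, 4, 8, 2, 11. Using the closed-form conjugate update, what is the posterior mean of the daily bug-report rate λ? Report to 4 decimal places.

5.9345

With a Gamma(shape α, rate β) prior, the Poisson likelihood is conjugate: the posterior is Gamma(α + ΣXᵢ, β + n).
Sum of counts S = 97 over n = 13 days.
Posterior: Gamma(α+S, β+n) = Gamma(2.7+97, 3.8+13) = Gamma(99.7, 16.8).
Posterior mean = α/β = 99.7/16.8 = 5.9345.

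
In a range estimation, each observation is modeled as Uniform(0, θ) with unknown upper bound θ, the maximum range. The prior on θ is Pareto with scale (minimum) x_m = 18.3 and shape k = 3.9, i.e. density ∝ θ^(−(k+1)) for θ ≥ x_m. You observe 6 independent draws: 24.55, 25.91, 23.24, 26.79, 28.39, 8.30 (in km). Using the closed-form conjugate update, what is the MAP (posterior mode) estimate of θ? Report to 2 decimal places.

28.39

A Pareto(scale x_m, shape k) prior on the upper bound θ of Uniform(0, θ) is conjugate: posterior is Pareto(max(x_m, max xᵢ), k + n).
Sample maximum = 28.39; prior scale x_m = 18.3 → posterior scale = max = 28.39.
Posterior shape = 3.9 + 6 = 9.9.
The Pareto density is decreasing on [x_m, ∞), so the mode is x_m = 28.39.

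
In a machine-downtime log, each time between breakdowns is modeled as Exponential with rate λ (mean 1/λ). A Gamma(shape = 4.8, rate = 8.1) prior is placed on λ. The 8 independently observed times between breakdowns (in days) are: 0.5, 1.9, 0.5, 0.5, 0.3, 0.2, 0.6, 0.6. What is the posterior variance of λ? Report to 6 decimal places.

With a Gamma(shape α, rate β) prior on the exponential rate λ, the posterior after n observations with total T = Σxᵢ is Gamma(α+n, β+T).
Sum of observations T = 5.1 days; n = 8.
Posterior: Gamma(4.8+8, 8.1+5.1) = Gamma(12.8, 13.2).
Var = α/β² = 0.073462.

0.073462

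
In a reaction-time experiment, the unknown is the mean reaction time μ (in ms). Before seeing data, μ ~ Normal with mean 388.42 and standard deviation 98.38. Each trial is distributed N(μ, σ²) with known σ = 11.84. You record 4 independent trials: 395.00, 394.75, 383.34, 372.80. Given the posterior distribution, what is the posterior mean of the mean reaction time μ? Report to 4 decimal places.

386.4795

For Normal data with known variance σ², a Normal(μ₀, σ₀²) prior on μ is conjugate. Posterior precision = 1/σ₀² + n/σ²; posterior mean is the precision-weighted average of μ₀ and x̄.
Σxᵢ = 395.00 + 394.75 + 383.34 + 372.80 = 1545.89, so n·x̄ = 1545.89.
σ₀² = 98.38² = 9678.6244, σ² = 11.84² = 140.1856; σ² + n·σ₀² = 140.1856 + 4·9678.6244 = 38854.6832.
Posterior mean = (μ₀/σ₀² + n·x̄/σ²)/(1/σ₀² + n/σ²) = (σ²·μ₀ + σ₀²·n·x̄)/(σ² + n·σ₀²) = (140.1856·388.42 + 9678.6244·1545.89)/38854.6832 = 15016539.564468/38854.6832 = 386.4795.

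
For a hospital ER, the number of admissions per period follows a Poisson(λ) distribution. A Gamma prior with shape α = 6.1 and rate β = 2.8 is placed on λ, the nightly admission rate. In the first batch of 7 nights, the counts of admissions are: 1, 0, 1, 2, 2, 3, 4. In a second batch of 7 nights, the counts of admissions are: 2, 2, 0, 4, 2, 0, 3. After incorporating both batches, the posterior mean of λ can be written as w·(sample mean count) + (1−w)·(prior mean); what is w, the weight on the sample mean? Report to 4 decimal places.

0.8333

With a Gamma(shape α, rate β) prior, the Poisson likelihood is conjugate: the posterior is Gamma(α + ΣXᵢ, β + n).
Total number of nights: n = 7 + 7 = 14.
Posterior mean = (α₀+S)/(β₀+n) = [n/(β₀+n)]·(S/n) + [β₀/(β₀+n)]·(α₀/β₀), so only n and β₀ enter the weight.
Weight on data w = n/(β₀+n) = 14/(2.8+14) = 14/16.8 = 0.8333.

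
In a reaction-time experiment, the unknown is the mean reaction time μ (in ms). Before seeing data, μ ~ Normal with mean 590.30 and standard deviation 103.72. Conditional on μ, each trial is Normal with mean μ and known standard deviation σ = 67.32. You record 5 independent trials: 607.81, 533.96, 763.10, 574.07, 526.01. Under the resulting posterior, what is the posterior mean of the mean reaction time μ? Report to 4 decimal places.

600.1593

For Normal data with known variance σ², a Normal(μ₀, σ₀²) prior on μ is conjugate. Posterior precision = 1/σ₀² + n/σ²; posterior mean is the precision-weighted average of μ₀ and x̄.
Σxᵢ = 607.81 + 533.96 + 763.10 + 574.07 + 526.01 = 3004.95, so n·x̄ = 3004.95.
σ₀² = 103.72² = 10757.8384, σ² = 67.32² = 4531.9824; σ² + n·σ₀² = 4531.9824 + 5·10757.8384 = 58321.1744.
Posterior mean = (μ₀/σ₀² + n·x̄/σ²)/(1/σ₀² + n/σ²) = (σ²·μ₀ + σ₀²·n·x̄)/(σ² + n·σ₀²) = (4531.9824·590.30 + 10757.8384·3004.95)/58321.1744 = 35001995.7108/58321.1744 = 600.1593.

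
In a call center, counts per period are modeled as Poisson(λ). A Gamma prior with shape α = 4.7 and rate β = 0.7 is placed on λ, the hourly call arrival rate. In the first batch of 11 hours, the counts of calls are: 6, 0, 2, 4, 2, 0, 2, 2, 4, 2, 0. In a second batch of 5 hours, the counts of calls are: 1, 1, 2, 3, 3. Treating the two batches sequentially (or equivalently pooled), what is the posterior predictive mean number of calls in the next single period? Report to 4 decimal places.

With a Gamma(shape α, rate β) prior, the Poisson likelihood is conjugate: the posterior is Gamma(α + ΣXᵢ, β + n).
Batch 1: sum of counts S = 24 over n = 11 hours.
After batch 1: Gamma(α+S, β+n) = Gamma(4.7+24, 0.7+11) = Gamma(28.7, 11.7).
Batch 2: sum of counts S = 10 over n = 5 hours.
After batch 2: Gamma(α+S, β+n) = Gamma(28.7+10, 11.7+5) = Gamma(38.7, 16.7).
The predictive distribution for one future period is NegBinom with mean α/β = 2.3174.

2.3174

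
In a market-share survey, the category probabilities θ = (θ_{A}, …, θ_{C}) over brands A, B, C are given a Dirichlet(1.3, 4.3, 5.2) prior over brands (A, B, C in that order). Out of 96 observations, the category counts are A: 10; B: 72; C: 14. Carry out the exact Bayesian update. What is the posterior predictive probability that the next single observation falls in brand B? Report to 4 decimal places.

The Dirichlet prior is conjugate to the Multinomial likelihood: each posterior αⱼ = prior αⱼ + observed count nⱼ.
Posterior concentration: (11.3, 76.3, 19.2), total = 106.8.
P(next = B | data) = α_{B}/Σα = 0.7144.

0.7144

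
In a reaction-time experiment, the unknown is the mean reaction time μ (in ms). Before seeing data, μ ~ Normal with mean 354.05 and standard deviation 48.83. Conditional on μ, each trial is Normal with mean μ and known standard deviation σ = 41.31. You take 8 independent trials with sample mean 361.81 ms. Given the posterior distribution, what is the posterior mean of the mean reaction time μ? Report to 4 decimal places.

361.1728

For Normal data with known variance σ², a Normal(μ₀, σ₀²) prior on μ is conjugate. Posterior precision = 1/σ₀² + n/σ²; posterior mean is the precision-weighted average of μ₀ and x̄.
n·x̄ = 8·361.81 = 2894.48.
σ₀² = 48.83² = 2384.3689, σ² = 41.31² = 1706.5161; σ² + n·σ₀² = 1706.5161 + 8·2384.3689 = 20781.4673.
Posterior mean = (μ₀/σ₀² + n·x̄/σ²)/(1/σ₀² + n/σ²) = (σ²·μ₀ + σ₀²·n·x̄)/(σ² + n·σ₀²) = (1706.5161·354.05 + 2384.3689·2894.48)/20781.4673 = 7505700.118877/20781.4673 = 361.1728.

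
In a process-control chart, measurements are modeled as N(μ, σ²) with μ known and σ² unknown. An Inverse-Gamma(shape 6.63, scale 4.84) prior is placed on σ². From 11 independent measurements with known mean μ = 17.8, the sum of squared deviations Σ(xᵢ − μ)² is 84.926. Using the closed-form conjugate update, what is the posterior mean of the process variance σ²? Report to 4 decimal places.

With known mean μ and an Inverse-Gamma(α, β) prior on σ², the Normal likelihood is conjugate: posterior is Inv-Gamma(α + n/2, β + Σ(xᵢ−μ)²/2).
Posterior: Inv-Gamma(6.63 + 11/2, 4.84 + 84.926/2) = Inv-Gamma(12.13, 47.3030).
E[σ²|data] = β/(α−1) = 47.3030/11.13 = 4.2500.

4.2500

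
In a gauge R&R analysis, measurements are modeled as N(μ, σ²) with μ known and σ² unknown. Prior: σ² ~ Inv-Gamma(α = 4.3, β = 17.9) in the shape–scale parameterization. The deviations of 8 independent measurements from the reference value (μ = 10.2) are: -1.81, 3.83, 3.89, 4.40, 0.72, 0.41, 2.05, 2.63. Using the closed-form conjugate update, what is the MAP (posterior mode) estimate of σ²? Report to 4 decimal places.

5.3787

With known mean μ and an Inverse-Gamma(α, β) prior on σ², the Normal likelihood is conjugate: posterior is Inv-Gamma(α + n/2, β + Σ(xᵢ−μ)²/2).
Σ(xᵢ−μ)² = (-1.81)² + (3.83)² + (3.89)² + (4.40)² + (0.72)² + (0.41)² + (2.05)² + (2.63)² = 64.2430.
Posterior: Inv-Gamma(4.3 + 8/2, 17.9 + 64.2430/2) = Inv-Gamma(8.30, 50.02150).
Mode = β/(α+1) = 50.02150/9.30 = 5.3787.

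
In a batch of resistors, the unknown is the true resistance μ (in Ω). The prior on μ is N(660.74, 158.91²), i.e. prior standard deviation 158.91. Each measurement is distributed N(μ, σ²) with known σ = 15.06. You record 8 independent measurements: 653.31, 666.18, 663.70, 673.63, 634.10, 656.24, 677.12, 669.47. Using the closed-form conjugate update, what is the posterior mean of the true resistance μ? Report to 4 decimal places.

661.7177

For Normal data with known variance σ², a Normal(μ₀, σ₀²) prior on μ is conjugate. Posterior precision = 1/σ₀² + n/σ²; posterior mean is the precision-weighted average of μ₀ and x̄.
Σxᵢ = 653.31 + 666.18 + 663.70 + 673.63 + 634.10 + 656.24 + 677.12 + 669.47 = 5293.75, so n·x̄ = 5293.75.
σ₀² = 158.91² = 25252.3881, σ² = 15.06² = 226.8036; σ² + n·σ₀² = 226.8036 + 8·25252.3881 = 202245.9084.
Posterior mean = (μ₀/σ₀² + n·x̄/σ²)/(1/σ₀² + n/σ²) = (σ²·μ₀ + σ₀²·n·x̄)/(σ² + n·σ₀²) = (226.8036·660.74 + 25252.3881·5293.75)/202245.9084 = 133829687.715039/202245.9084 = 661.7177.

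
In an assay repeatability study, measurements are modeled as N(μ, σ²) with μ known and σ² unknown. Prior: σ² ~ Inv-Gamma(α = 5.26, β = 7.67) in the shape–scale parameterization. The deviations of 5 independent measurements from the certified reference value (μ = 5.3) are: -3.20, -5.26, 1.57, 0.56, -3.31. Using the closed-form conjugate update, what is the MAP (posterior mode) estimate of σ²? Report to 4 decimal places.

3.8232

With known mean μ and an Inverse-Gamma(α, β) prior on σ², the Normal likelihood is conjugate: posterior is Inv-Gamma(α + n/2, β + Σ(xᵢ−μ)²/2).
Σ(xᵢ−μ)² = (-3.20)² + (-5.26)² + (1.57)² + (0.56)² + (-3.31)² = 51.6422.
Posterior: Inv-Gamma(5.26 + 5/2, 7.67 + 51.6422/2) = Inv-Gamma(7.76, 33.49110).
Mode = β/(α+1) = 33.49110/8.76 = 3.8232.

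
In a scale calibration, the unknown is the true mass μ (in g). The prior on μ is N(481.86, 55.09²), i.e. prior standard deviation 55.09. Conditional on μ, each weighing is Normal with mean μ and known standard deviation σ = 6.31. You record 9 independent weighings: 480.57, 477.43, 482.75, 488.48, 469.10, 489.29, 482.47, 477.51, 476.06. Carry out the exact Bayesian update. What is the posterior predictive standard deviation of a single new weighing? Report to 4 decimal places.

6.6508

For Normal data with known variance σ², a Normal(μ₀, σ₀²) prior on μ is conjugate. Posterior precision = 1/σ₀² + n/σ²; posterior mean is the precision-weighted average of μ₀ and x̄.
σ₀² = 55.09² = 3034.9081, σ² = 6.31² = 39.8161; σ² + n·σ₀² = 39.8161 + 9·3034.9081 = 27353.989.
Posterior precision = 1/σ₀² + n/σ² = 1/3034.9081 + 9/39.8161 = (σ² + n·σ₀²)/(σ₀²σ²) = 27353.989/(3034.9081·39.8161); posterior variance σₙ² = σ₀²σ²/(σ² + n·σ₀²) = 3034.9081·39.8161/27353.989 = 4.417572.
Predictive variance for one new observation = σₙ² + σ² = 3034.9081·39.8161/27353.989 + 39.8161 = σ²·(σ₀² + 27353.989)/27353.989 = 39.8161·30388.8971/27353.989 = 44.233672; SD = √(39.8161·30388.8971/27353.989) = 6.6508.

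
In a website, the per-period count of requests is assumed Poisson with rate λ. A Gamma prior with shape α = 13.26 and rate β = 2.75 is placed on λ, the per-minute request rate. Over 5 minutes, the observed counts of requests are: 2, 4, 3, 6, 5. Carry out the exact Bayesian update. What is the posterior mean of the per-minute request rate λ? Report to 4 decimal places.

With a Gamma(shape α, rate β) prior, the Poisson likelihood is conjugate: the posterior is Gamma(α + ΣXᵢ, β + n).
Sum of counts S = 20 over n = 5 minutes.
Posterior: Gamma(α+S, β+n) = Gamma(13.26+20, 2.75+5) = Gamma(33.26, 7.75).
Posterior mean = α/β = 33.26/7.75 = 4.2916.

4.2916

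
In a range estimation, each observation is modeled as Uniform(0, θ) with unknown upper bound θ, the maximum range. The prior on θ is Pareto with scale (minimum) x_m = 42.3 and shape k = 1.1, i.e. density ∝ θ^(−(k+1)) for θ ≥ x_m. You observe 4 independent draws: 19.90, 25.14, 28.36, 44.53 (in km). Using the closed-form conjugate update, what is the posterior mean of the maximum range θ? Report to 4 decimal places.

55.3910

A Pareto(scale x_m, shape k) prior on the upper bound θ of Uniform(0, θ) is conjugate: posterior is Pareto(max(x_m, max xᵢ), k + n).
Sample maximum = 44.53; prior scale x_m = 42.3 → posterior scale = max = 44.53.
Posterior shape = 1.1 + 4 = 5.1.
E[θ|data] = k·x_m/(k−1) = 5.1·44.53/4.1 = 55.3910.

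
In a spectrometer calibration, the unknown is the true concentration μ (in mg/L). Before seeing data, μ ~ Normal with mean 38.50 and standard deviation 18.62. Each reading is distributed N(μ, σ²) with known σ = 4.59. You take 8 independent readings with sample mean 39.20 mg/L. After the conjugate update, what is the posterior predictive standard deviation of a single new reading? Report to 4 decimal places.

4.8664

For Normal data with known variance σ², a Normal(μ₀, σ₀²) prior on μ is conjugate. Posterior precision = 1/σ₀² + n/σ²; posterior mean is the precision-weighted average of μ₀ and x̄.
σ₀² = 18.62² = 346.7044, σ² = 4.59² = 21.0681; σ² + n·σ₀² = 21.0681 + 8·346.7044 = 2794.7033.
Posterior precision = 1/σ₀² + n/σ² = 1/346.7044 + 8/21.0681 = (σ² + n·σ₀²)/(σ₀²σ²) = 2794.7033/(346.7044·21.0681); posterior variance σₙ² = σ₀²σ²/(σ² + n·σ₀²) = 346.7044·21.0681/2794.7033 = 2.613660.
Predictive variance for one new observation = σₙ² + σ² = 346.7044·21.0681/2794.7033 + 21.0681 = σ²·(σ₀² + 2794.7033)/2794.7033 = 21.0681·3141.4077/2794.7033 = 23.681760; SD = √(21.0681·3141.4077/2794.7033) = 4.8664.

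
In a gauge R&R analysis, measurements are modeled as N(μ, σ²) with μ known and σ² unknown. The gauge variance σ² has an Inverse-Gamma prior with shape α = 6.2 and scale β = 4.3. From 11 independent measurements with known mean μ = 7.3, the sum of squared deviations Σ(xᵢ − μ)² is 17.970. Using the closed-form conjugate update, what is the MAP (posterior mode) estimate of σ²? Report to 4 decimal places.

1.0461

With known mean μ and an Inverse-Gamma(α, β) prior on σ², the Normal likelihood is conjugate: posterior is Inv-Gamma(α + n/2, β + Σ(xᵢ−μ)²/2).
Posterior: Inv-Gamma(6.2 + 11/2, 4.3 + 17.970/2) = Inv-Gamma(11.70, 13.2850).
Mode = β/(α+1) = 13.2850/12.70 = 1.0461.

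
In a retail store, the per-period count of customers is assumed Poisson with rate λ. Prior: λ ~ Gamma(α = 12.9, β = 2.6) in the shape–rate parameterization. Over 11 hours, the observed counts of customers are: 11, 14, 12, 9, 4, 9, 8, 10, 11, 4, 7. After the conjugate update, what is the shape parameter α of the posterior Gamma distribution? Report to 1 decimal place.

111.9

With a Gamma(shape α, rate β) prior, the Poisson likelihood is conjugate: the posterior is Gamma(α + ΣXᵢ, β + n).
Sum of counts S = 99 over n = 11 hours.
Posterior: Gamma(α+S, β+n) = Gamma(12.9+99, 2.6+11) = Gamma(111.9, 13.6).
Posterior α = 111.9.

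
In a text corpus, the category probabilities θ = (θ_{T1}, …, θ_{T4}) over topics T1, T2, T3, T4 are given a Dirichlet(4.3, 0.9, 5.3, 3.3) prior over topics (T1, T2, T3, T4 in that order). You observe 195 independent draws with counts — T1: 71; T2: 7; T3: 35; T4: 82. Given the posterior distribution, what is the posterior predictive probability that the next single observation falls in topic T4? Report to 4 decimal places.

0.4085

The Dirichlet prior is conjugate to the Multinomial likelihood: each posterior αⱼ = prior αⱼ + observed count nⱼ.
Posterior concentration: (75.3, 7.9, 40.3, 85.3), total = 208.8.
P(next = T4 | data) = α_{T4}/Σα = 0.4085.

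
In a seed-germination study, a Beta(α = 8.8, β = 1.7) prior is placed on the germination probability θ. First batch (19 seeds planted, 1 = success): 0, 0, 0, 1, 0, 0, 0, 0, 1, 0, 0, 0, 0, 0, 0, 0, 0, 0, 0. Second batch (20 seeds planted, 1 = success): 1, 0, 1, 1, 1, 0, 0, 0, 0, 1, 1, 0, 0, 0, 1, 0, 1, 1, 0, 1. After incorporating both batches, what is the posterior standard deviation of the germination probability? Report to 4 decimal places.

The Beta prior is conjugate to a Binomial/Bernoulli likelihood; the update adds successes to α and failures to β.
After batch 1: Beta(8.8+2, 1.7+17) = Beta(10.8, 18.7).
After batch 2: Beta(10.8+10, 18.7+10) = Beta(20.8, 28.7).
Var = αβ/((α+β)²(α+β+1)) = 20.8·28.7/(49.5²·50.5) = 0.00482440; SD = √0.00482440 = 0.0695.

0.0695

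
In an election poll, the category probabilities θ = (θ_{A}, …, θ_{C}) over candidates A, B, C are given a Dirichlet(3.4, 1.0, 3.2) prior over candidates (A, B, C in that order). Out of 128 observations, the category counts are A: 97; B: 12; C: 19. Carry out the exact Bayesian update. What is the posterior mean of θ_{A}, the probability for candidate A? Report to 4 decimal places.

0.7404

The Dirichlet prior is conjugate to the Multinomial likelihood: each posterior αⱼ = prior αⱼ + observed count nⱼ.
Posterior concentration: (100.4, 13.0, 22.2), total = 135.6.
E[θ_{A}|data] = α_{A}/Σα = 100.4/135.6 = 0.7404.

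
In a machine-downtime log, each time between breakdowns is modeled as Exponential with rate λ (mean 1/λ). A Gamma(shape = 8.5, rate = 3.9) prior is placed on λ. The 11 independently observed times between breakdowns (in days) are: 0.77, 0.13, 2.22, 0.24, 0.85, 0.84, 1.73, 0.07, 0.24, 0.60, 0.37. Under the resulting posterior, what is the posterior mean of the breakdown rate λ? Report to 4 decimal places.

1.6304

With a Gamma(shape α, rate β) prior on the exponential rate λ, the posterior after n observations with total T = Σxᵢ is Gamma(α+n, β+T).
Sum of observations T = 8.06 days; n = 11.
Posterior: Gamma(8.5+11, 3.9+8.06) = Gamma(19.5, 11.96).
Posterior mean of λ = α/β = 19.5/11.96 = 1.6304.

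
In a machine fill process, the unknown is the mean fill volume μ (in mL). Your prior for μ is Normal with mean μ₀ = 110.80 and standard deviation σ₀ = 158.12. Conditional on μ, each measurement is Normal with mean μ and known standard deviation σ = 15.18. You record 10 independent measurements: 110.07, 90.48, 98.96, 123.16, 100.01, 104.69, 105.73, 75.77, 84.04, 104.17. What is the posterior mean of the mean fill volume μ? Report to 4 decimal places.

99.7182

For Normal data with known variance σ², a Normal(μ₀, σ₀²) prior on μ is conjugate. Posterior precision = 1/σ₀² + n/σ²; posterior mean is the precision-weighted average of μ₀ and x̄.
Σxᵢ = 110.07 + 90.48 + 98.96 + 123.16 + 100.01 + 104.69 + 105.73 + 75.77 + 84.04 + 104.17 = 997.08, so n·x̄ = 997.08.
σ₀² = 158.12² = 25001.9344, σ² = 15.18² = 230.4324; σ² + n·σ₀² = 230.4324 + 10·25001.9344 = 250249.7764.
Posterior mean = (μ₀/σ₀² + n·x̄/σ²)/(1/σ₀² + n/σ²) = (σ²·μ₀ + σ₀²·n·x̄)/(σ² + n·σ₀²) = (230.4324·110.80 + 25001.9344·997.08)/250249.7764 = 24954460.661472/250249.7764 = 99.7182.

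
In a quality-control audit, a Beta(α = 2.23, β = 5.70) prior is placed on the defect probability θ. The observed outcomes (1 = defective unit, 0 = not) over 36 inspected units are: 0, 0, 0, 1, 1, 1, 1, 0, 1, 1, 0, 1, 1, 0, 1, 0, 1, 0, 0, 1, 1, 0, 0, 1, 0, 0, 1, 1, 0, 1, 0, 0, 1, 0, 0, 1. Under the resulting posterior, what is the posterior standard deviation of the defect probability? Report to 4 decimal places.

The Beta prior is conjugate to a Binomial/Bernoulli likelihood; the update adds successes to α and failures to β.
Posterior: Beta(α+k, β+n−k) = Beta(2.23+18, 5.70+18) = Beta(20.23, 23.70).
Var = αβ/((α+β)²(α+β+1)) = 20.23·23.70/(43.93²·44.93) = 0.00552949; SD = √0.00552949 = 0.0744.

0.0744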